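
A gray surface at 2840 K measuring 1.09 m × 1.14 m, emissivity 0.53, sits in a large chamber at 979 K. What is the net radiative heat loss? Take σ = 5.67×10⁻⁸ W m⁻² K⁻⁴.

A = 1.09 × 1.14 = 1.24 m².
Q = εσA(T⁴ − T_s⁴). T⁴ − T_s⁴ = (2840)⁴ − (979)⁴ = 6.51×10^13 − 9.19×10^11 = 6.41×10^13 K⁴.
Q = 0.53 × 5.67×10⁻⁸ × 1.24 × 6.41×10^13 = 2.39×10^6 W.

Q ≈ 2.39×10^6 W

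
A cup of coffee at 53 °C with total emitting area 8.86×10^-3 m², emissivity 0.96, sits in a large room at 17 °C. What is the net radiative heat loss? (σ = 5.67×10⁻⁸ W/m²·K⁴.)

Q ≈ 2.04 W

Convert: 53 °C = 326 K; 17 °C = 290 K.
Q = εσA(T⁴ − T_s⁴). T⁴ − T_s⁴ = (326)⁴ − (290)⁴ = 1.13×10^10 − 7.07×10^9 = 4.22×10^9 K⁴.
Q = 0.96 × 5.67×10⁻⁸ × 8.86×10^-3 × 4.22×10^9 = 2.04 W.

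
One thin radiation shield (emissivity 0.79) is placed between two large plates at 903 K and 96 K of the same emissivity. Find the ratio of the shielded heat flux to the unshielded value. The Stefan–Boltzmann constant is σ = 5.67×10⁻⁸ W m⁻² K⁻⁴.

With N identical shields there are N+1 = 2 gaps in series, each with the same radiative resistance, so the flux falls to 1/(N+1) of its unshielded value.

ratio ≈ 0.500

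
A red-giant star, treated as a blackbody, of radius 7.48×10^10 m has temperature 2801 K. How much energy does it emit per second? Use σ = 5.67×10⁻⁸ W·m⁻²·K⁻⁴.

P ≈ 2.45×10^29 W

A = 4πr² = 4π × (7.48×10^10)² = 7.03×10^22 m².
P = σAT⁴ = 5.67×10⁻⁸ × 7.03×10^22 × (2801)⁴ = 5.67×10⁻⁸ × 7.03×10^22 × 6.16×10^13.
P = 2.45×10^29 W.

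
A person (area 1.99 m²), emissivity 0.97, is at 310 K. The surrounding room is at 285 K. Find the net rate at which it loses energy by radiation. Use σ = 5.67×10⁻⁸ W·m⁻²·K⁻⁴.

Q = εσA(T⁴ − T_s⁴). T⁴ − T_s⁴ = (310)⁴ − (285)⁴ = 9.24×10^9 − 6.60×10^9 = 2.64×10^9 K⁴.
Q = 0.97 × 5.67×10⁻⁸ × 1.99 × 2.64×10^9 = 289 W.

Q ≈ 289 W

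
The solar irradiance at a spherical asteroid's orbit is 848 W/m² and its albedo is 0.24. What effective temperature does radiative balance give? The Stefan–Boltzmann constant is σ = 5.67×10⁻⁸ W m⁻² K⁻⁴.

T ≈ 231 K

Power absorbed = (1−a)S·πR²; power emitted = 4πR²σT⁴. Equating and cancelling πR²:
T = ((1−a)S / 4σ)^(1/4) = (644 / (4 × 5.67×10⁻⁸))^(1/4) = (2.84×10^9)^(1/4).
T = 231 K.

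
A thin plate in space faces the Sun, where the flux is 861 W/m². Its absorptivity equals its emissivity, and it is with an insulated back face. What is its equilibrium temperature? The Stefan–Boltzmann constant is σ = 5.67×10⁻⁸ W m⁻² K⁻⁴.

T ≈ 351 K

Absorbed flux αS = emitted flux εσT⁴ (one radiating face); with α = ε, T = (S/σ)^(1/4).
T = (861 / 5.67×10⁻⁸)^(1/4) = (1.52×10^10)^(1/4).
T = 351 K.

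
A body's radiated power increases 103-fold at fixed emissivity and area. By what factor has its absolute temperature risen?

P ∝ T⁴ ⇒ T ∝ P^(1/4), so T scales by (103)^(1/4) = 3.19.

factor ≈ 3.19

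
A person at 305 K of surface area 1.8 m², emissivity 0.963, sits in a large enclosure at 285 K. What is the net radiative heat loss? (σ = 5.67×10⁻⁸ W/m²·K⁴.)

Q ≈ 202 W

Q = εσA(T⁴ − T_s⁴). T⁴ − T_s⁴ = (305)⁴ − (285)⁴ = 8.65×10^9 − 6.60×10^9 = 2.06×10^9 K⁴.
Q = 0.963 × 5.67×10⁻⁸ × 1.80 × 2.06×10^9 = 202 W.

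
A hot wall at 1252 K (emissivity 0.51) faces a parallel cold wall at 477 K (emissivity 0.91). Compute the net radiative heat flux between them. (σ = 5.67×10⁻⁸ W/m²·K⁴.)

For two large parallel gray plates, q = σ(T₁⁴ − T₂⁴) / (1/ε₁ + 1/ε₂ − 1).
1/ε₁ + 1/ε₂ − 1 = 1/0.51 + 1/0.91 − 1 = 2.060.
T₁⁴ − T₂⁴ = 2.46×10^12 − 5.18×10^10 = 2.41×10^12 K⁴.
q = 5.67×10⁻⁸ × 2.41×10^12 / 2.060 = 66200 W/m².

q ≈ 66200 W/m²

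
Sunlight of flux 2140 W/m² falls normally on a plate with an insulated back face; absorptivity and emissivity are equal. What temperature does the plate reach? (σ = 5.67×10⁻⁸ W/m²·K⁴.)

T ≈ 441 K

Absorbed flux αS = emitted flux εσT⁴ (one radiating face); with α = ε, T = (S/σ)^(1/4).
T = (2140 / 5.67×10⁻⁸)^(1/4) = (3.77×10^10)^(1/4).
T = 441 K.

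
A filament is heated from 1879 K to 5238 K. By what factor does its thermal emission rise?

P ∝ T⁴, so the ratio is (5238/1879)⁴ = (2.788)⁴ = 60.4.

ratio ≈ 60.4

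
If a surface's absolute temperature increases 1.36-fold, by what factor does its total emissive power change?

factor ≈ 3.42

P ∝ T⁴, so the power scales as (1.36)⁴ = 3.42.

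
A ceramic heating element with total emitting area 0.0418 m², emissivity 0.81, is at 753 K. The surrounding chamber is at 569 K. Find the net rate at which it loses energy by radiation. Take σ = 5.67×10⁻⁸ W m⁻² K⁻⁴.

Q = εσA(T⁴ − T_s⁴). T⁴ − T_s⁴ = (753)⁴ − (569)⁴ = 3.21×10^11 − 1.05×10^11 = 2.17×10^11 K⁴.
Q = 0.81 × 5.67×10⁻⁸ × 0.0418 × 2.17×10^11 = 416 W.

Q ≈ 416 W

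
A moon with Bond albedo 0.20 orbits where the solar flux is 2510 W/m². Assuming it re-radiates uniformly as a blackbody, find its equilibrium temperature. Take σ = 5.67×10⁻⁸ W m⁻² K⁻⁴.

Power absorbed = (1−a)S·πR²; power emitted = 4πR²σT⁴. Equating and cancelling πR²:
T = ((1−a)S / 4σ)^(1/4) = (2010 / (4 × 5.67×10⁻⁸))^(1/4) = (8.85×10^9)^(1/4).
T = 307 K.

T ≈ 307 K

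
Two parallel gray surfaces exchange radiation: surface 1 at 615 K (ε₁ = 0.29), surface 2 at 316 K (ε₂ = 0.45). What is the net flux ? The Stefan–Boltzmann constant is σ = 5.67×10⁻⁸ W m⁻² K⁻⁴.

q ≈ 1620 W/m²

For two large parallel gray plates, q = σ(T₁⁴ − T₂⁴) / (1/ε₁ + 1/ε₂ − 1).
1/ε₁ + 1/ε₂ − 1 = 1/0.29 + 1/0.45 − 1 = 4.670.
T₁⁴ − T₂⁴ = 1.43×10^11 − 9.97×10^9 = 1.33×10^11 K⁴.
q = 5.67×10⁻⁸ × 1.33×10^11 / 4.670 = 1620 W/m².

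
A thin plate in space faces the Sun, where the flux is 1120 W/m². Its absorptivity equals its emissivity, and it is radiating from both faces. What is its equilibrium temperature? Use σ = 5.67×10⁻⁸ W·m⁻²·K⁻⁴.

Absorbed flux αS = emitted flux 2εσT⁴ per unit area; with α = ε this gives T = (S/2σ)^(1/4).
T = (1120 / (2 × 5.67×10⁻⁸))^(1/4) = (9.88×10^9)^(1/4).
T = 315 K.

T ≈ 315 K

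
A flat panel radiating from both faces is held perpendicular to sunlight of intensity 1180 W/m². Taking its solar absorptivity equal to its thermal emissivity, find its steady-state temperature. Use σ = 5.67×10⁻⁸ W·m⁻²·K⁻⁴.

T ≈ 319 K

Absorbed flux αS = emitted flux 2εσT⁴ per unit area; with α = ε this gives T = (S/2σ)^(1/4).
T = (1180 / (2 × 5.67×10⁻⁸))^(1/4) = (1.04×10^10)^(1/4).
T = 319 K.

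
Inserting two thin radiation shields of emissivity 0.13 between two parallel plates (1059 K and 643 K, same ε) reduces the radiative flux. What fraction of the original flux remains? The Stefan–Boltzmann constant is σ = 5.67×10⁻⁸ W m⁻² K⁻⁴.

With N identical shields there are N+1 = 3 gaps in series, each with the same radiative resistance, so the flux falls to 1/(N+1) of its unshielded value.

ratio ≈ 0.333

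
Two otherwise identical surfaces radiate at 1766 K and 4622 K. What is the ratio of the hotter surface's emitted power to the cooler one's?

ratio ≈ 46.9

P ∝ T⁴, so the ratio is (4622/1766)⁴ = (2.617)⁴ = 46.9.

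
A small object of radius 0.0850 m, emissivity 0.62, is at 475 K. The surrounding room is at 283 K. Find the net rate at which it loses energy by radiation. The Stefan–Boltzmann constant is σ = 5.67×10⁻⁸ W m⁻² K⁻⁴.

Q ≈ 142 W

A = 4πr² = 4π × (0.0850)² = 0.0908 m².
Q = εσA(T⁴ − T_s⁴). T⁴ − T_s⁴ = (475)⁴ − (283)⁴ = 5.09×10^10 − 6.41×10^9 = 4.45×10^10 K⁴.
Q = 0.62 × 5.67×10⁻⁸ × 0.0908 × 4.45×10^10 = 142 W.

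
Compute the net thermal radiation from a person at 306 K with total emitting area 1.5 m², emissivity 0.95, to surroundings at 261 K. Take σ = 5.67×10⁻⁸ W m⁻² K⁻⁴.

Q ≈ 333 W

Q = εσA(T⁴ − T_s⁴). T⁴ − T_s⁴ = (306)⁴ − (261)⁴ = 8.77×10^9 − 4.64×10^9 = 4.13×10^9 K⁴.
Q = 0.95 × 5.67×10⁻⁸ × 1.50 × 4.13×10^9 = 333 W.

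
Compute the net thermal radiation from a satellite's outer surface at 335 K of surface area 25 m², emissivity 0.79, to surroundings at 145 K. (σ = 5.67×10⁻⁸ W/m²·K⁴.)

Q ≈ 13600 W

Q = εσA(T⁴ − T_s⁴). T⁴ − T_s⁴ = (335)⁴ − (145)⁴ = 1.26×10^10 − 4.42×10^8 = 1.22×10^10 K⁴.
Q = 0.79 × 5.67×10⁻⁸ × 25.0 × 1.22×10^10 = 13600 W.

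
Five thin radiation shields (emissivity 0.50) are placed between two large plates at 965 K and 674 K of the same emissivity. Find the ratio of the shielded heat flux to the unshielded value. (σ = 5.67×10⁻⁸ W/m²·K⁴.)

With N identical shields there are N+1 = 6 gaps in series, each with the same radiative resistance, so the flux falls to 1/(N+1) of its unshielded value.

ratio ≈ 0.167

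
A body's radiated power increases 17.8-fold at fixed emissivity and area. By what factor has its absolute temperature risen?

factor ≈ 2.05

P ∝ T⁴ ⇒ T ∝ P^(1/4), so T scales by (17.8)^(1/4) = 2.05.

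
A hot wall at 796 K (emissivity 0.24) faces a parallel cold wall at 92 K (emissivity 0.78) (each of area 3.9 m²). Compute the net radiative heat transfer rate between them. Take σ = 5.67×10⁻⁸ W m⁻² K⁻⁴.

For two large parallel gray plates, q = σ(T₁⁴ − T₂⁴) / (1/ε₁ + 1/ε₂ − 1).
1/ε₁ + 1/ε₂ − 1 = 1/0.24 + 1/0.78 − 1 = 4.449.
T₁⁴ − T₂⁴ = 4.01×10^11 − 7.16×10^7 = 4.01×10^11 K⁴.
q = 5.67×10⁻⁸ × 4.01×10^11 / 4.449 = 5120 W/m².
Q = q·A = 5120 × 3.9 = 20000 W.

Q ≈ 20000 W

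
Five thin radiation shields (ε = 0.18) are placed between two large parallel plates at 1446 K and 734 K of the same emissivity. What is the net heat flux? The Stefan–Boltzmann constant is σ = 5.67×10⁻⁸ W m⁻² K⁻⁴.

q ≈ 3810 W/m²

Each of the 6 gaps contributes resistance (2/ε − 1) = 2/0.18 − 1 = 10.11; total = 60.67.
q = σ(T₁⁴ − T₂⁴) / 60.67 = 5.67×10⁻⁸ × 4.08×10^12 / 60.67 = 3810 W/m².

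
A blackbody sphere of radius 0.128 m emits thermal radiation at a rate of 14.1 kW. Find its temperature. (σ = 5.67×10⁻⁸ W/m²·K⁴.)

T ≈ 1050 K

A = 4πr² = 4π × (0.128)² = 0.206 m².
From P = σAT⁴, T = (P / σA)^(1/4) = (14100 / (5.67×10⁻⁸ × 0.206))^(1/4).
T = (1.21×10^12)^(1/4) = 1050 K.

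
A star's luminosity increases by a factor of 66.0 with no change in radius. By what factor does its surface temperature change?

factor ≈ 2.85

P ∝ T⁴ ⇒ T ∝ P^(1/4), so T scales by (66.0)^(1/4) = 2.85.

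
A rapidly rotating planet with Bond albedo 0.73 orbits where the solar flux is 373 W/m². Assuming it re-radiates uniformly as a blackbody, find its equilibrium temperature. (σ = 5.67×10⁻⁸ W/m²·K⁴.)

T ≈ 145 K

Power absorbed = (1−a)S·πR²; power emitted = 4πR²σT⁴. Equating and cancelling πR²:
T = ((1−a)S / 4σ)^(1/4) = (101 / (4 × 5.67×10⁻⁸))^(1/4) = (4.44×10^8)^(1/4).
T = 145 K.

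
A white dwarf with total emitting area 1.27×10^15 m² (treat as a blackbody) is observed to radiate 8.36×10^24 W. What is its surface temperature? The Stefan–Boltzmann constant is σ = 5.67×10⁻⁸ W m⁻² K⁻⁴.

From P = σAT⁴, T = (P / σA)^(1/4) = (8.36×10^24 / (5.67×10⁻⁸ × 1.27×10^15))^(1/4).
T = (1.16×10^17)^(1/4) = 18500 K.

T ≈ 18500 K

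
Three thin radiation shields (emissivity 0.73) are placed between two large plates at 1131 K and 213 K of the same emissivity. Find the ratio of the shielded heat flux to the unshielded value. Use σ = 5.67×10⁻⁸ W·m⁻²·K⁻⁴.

ratio ≈ 0.250

With N identical shields there are N+1 = 4 gaps in series, each with the same radiative resistance, so the flux falls to 1/(N+1) of its unshielded value.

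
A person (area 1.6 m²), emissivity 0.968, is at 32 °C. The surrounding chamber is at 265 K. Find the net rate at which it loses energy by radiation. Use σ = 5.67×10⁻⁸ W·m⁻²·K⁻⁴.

Convert: 32 °C = 305 K.
Q = εσA(T⁴ − T_s⁴). T⁴ − T_s⁴ = (305)⁴ − (265)⁴ = 8.65×10^9 − 4.93×10^9 = 3.72×10^9 K⁴.
Q = 0.968 × 5.67×10⁻⁸ × 1.60 × 3.72×10^9 = 327 W.

Q ≈ 327 W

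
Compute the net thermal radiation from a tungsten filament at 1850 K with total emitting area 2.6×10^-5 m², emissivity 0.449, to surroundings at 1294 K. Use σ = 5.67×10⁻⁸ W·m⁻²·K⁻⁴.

Q = εσA(T⁴ − T_s⁴). T⁴ − T_s⁴ = (1850)⁴ − (1294)⁴ = 1.17×10^13 − 2.80×10^12 = 8.91×10^12 K⁴.
Q = 0.449 × 5.67×10⁻⁸ × 2.60×10^-5 × 8.91×10^12 = 5.90 W.

Q ≈ 5.90 W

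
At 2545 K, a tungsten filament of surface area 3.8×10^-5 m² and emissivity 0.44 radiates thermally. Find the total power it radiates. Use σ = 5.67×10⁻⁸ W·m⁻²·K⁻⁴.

Stefan–Boltzmann: P = εσAT⁴ = 0.44 × 5.67×10⁻⁸ × 3.80×10^-5 × (2545)⁴ = 0.44 × 5.67×10⁻⁸ × 3.80×10^-5 × 4.20×10^13.
P = 39.8 W.

P ≈ 39.8 W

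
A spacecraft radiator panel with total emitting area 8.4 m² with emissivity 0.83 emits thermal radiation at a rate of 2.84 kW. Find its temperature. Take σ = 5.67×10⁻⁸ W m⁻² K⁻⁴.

T ≈ 291 K

From P = εσAT⁴, T = (P / εσA)^(1/4) = (2840 / (0.83 × 5.67×10⁻⁸ × 8.40))^(1/4).
T = (7.18×10^9)^(1/4) = 291 K.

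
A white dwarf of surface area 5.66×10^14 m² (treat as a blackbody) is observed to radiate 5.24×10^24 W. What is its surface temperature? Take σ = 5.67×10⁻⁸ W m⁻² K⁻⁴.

T ≈ 20100 K

From P = σAT⁴, T = (P / σA)^(1/4) = (5.24×10^24 / (5.67×10⁻⁸ × 5.66×10^14))^(1/4).
T = (1.63×10^17)^(1/4) = 20100 K.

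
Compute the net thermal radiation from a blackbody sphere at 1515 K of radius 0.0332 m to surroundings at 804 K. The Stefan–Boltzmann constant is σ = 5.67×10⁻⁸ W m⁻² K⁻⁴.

Q ≈ 3810 W

A = 4πr² = 4π × (0.0332)² = 0.0139 m².
Q = σA(T⁴ − T_s⁴). T⁴ − T_s⁴ = (1515)⁴ − (804)⁴ = 5.27×10^12 − 4.18×10^11 = 4.85×10^12 K⁴.
Q = 5.67×10⁻⁸ × 0.0139 × 4.85×10^12 = 3810 W.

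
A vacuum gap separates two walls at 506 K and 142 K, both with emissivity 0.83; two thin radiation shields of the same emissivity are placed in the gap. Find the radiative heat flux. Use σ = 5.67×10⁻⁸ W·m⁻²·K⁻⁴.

q ≈ 873 W/m²

Each of the 3 gaps contributes resistance (2/ε − 1) = 2/0.83 − 1 = 1.410; total = 4.229.
q = σ(T₁⁴ − T₂⁴) / 4.229 = 5.67×10⁻⁸ × 6.51×10^10 / 4.229 = 873 W/m².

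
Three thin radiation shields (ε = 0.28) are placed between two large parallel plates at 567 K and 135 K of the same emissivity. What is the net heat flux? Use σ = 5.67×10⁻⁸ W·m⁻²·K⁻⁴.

q ≈ 238 W/m²

Each of the 4 gaps contributes resistance (2/ε − 1) = 2/0.28 − 1 = 6.143; total = 24.57.
q = σ(T₁⁴ − T₂⁴) / 24.57 = 5.67×10⁻⁸ × 1.03×10^11 / 24.57 = 238 W/m².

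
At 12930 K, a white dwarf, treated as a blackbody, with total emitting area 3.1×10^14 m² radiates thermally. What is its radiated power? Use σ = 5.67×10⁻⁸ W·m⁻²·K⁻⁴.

P ≈ 4.91×10^23 W

P = σAT⁴ = 5.67×10⁻⁸ × 3.10×10^14 × (12930)⁴ = 5.67×10⁻⁸ × 3.10×10^14 × 2.80×10^16.
P = 4.91×10^23 W.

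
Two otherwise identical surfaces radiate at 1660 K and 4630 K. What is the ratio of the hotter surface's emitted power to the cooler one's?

P ∝ T⁴, so the ratio is (4630/1660)⁴ = (2.789)⁴ = 60.5.

ratio ≈ 60.5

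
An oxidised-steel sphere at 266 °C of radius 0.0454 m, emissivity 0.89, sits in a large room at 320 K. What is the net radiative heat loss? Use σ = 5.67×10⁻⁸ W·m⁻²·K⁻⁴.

A = 4πr² = 4π × (0.0454)² = 0.0259 m².
Convert: 266 °C = 539 K.
Q = εσA(T⁴ − T_s⁴). T⁴ − T_s⁴ = (539)⁴ − (320)⁴ = 8.44×10^10 − 1.05×10^10 = 7.39×10^10 K⁴.
Q = 0.89 × 5.67×10⁻⁸ × 0.0259 × 7.39×10^10 = 96.6 W.

Q ≈ 96.6 W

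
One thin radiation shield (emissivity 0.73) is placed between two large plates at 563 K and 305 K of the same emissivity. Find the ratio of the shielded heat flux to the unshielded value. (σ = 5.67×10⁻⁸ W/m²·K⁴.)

With N identical shields there are N+1 = 2 gaps in series, each with the same radiative resistance, so the flux falls to 1/(N+1) of its unshielded value.

ratio ≈ 0.500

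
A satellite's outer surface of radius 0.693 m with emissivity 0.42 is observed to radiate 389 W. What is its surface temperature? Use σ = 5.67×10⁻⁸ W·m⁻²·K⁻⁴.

A = 4πr² = 4π × (0.693)² = 6.03 m².
From P = εσAT⁴, T = (P / εσA)^(1/4) = (389 / (0.42 × 5.67×10⁻⁸ × 6.03))^(1/4).
T = (2.71×10^9)^(1/4) = 228 K.

T ≈ 228 K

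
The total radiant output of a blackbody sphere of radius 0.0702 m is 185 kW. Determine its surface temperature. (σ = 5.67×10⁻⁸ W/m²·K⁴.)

A = 4πr² = 4π × (0.0702)² = 0.0619 m².
From P = σAT⁴, T = (P / σA)^(1/4) = (1.85×10^5 / (5.67×10⁻⁸ × 0.0619))^(1/4).
T = (5.27×10^13)^(1/4) = 2690 K.

T ≈ 2690 K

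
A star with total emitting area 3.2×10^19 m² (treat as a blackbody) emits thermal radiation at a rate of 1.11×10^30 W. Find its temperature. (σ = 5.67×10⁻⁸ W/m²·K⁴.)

From P = σAT⁴, T = (P / σA)^(1/4) = (1.11×10^30 / (5.67×10⁻⁸ × 3.20×10^19))^(1/4).
T = (6.12×10^17)^(1/4) = 28000 K.

T ≈ 28000 K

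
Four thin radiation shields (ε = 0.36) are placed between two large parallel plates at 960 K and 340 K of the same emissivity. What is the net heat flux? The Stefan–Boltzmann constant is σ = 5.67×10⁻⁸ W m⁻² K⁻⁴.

q ≈ 2080 W/m²

Each of the 5 gaps contributes resistance (2/ε − 1) = 2/0.36 − 1 = 4.556; total = 22.78.
q = σ(T₁⁴ − T₂⁴) / 22.78 = 5.67×10⁻⁸ × 8.36×10^11 / 22.78 = 2080 W/m².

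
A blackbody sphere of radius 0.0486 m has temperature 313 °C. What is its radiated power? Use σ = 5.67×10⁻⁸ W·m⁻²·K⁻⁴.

A = 4πr² = 4π × (0.0486)² = 0.0297 m².
313 °C = 586 K.
P = σAT⁴ = 5.67×10⁻⁸ × 0.0297 × (586)⁴ = 5.67×10⁻⁸ × 0.0297 × 1.18×10^11.
P = 198 W.

P ≈ 198 W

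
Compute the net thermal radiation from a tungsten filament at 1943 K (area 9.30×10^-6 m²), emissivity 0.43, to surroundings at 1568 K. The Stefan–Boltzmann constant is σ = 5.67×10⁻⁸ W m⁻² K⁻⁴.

Q = εσA(T⁴ − T_s⁴). T⁴ − T_s⁴ = (1943)⁴ − (1568)⁴ = 1.43×10^13 − 6.04×10^12 = 8.21×10^12 K⁴.
Q = 0.43 × 5.67×10⁻⁸ × 9.30×10^-6 × 8.21×10^12 = 1.86 W.

Q ≈ 1.86 W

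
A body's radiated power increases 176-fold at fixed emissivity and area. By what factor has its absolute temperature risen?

factor ≈ 3.64

P ∝ T⁴ ⇒ T ∝ P^(1/4), so T scales by (176)^(1/4) = 3.64.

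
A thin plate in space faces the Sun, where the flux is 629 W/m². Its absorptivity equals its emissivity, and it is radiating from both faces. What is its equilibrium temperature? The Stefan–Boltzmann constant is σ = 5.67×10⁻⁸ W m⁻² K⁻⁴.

T ≈ 273 K

Absorbed flux αS = emitted flux 2εσT⁴ per unit area; with α = ε this gives T = (S/2σ)^(1/4).
T = (629 / (2 × 5.67×10⁻⁸))^(1/4) = (5.55×10^9)^(1/4).
T = 273 K.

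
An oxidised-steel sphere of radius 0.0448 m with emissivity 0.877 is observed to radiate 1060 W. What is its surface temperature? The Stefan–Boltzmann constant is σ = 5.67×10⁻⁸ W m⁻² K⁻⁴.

T ≈ 959 K

A = 4πr² = 4π × (0.0448)² = 0.0252 m².
From P = εσAT⁴, T = (P / εσA)^(1/4) = (1060 / (0.877 × 5.67×10⁻⁸ × 0.0252))^(1/4).
T = (8.45×10^11)^(1/4) = 959 K.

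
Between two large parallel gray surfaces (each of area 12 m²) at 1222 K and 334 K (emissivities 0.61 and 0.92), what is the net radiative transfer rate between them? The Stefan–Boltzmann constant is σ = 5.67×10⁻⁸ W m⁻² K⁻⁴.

Q ≈ 8.74×10^5 W

For two large parallel gray plates, q = σ(T₁⁴ − T₂⁴) / (1/ε₁ + 1/ε₂ − 1).
1/ε₁ + 1/ε₂ − 1 = 1/0.61 + 1/0.92 − 1 = 1.726.
T₁⁴ − T₂⁴ = 2.23×10^12 − 1.24×10^10 = 2.22×10^12 K⁴.
q = 5.67×10⁻⁸ × 2.22×10^12 / 1.726 = 72800 W/m².
Q = q·A = 72800 × 12 = 8.74×10^5 W.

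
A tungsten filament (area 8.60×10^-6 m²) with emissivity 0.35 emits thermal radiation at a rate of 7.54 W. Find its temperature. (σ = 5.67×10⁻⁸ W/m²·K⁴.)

T ≈ 2580 K

From P = εσAT⁴, T = (P / εσA)^(1/4) = (7.54 / (0.35 × 5.67×10⁻⁸ × 8.60×10^-6))^(1/4).
T = (4.42×10^13)^(1/4) = 2580 K.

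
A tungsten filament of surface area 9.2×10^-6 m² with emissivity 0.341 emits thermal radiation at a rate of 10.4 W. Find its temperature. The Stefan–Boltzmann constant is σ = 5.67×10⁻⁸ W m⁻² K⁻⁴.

From P = εσAT⁴, T = (P / εσA)^(1/4) = (10.4 / (0.341 × 5.67×10⁻⁸ × 9.20×10^-6))^(1/4).
T = (5.85×10^13)^(1/4) = 2770 K.

T ≈ 2770 K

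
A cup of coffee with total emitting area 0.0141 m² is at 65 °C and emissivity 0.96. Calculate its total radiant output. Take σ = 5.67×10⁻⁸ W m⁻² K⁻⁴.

P ≈ 10.0 W

65 °C = 338 K.
Stefan–Boltzmann: P = εσAT⁴ = 0.96 × 5.67×10⁻⁸ × 0.0141 × (338)⁴ = 0.96 × 5.67×10⁻⁸ × 0.0141 × 1.31×10^10.
P = 10.0 W.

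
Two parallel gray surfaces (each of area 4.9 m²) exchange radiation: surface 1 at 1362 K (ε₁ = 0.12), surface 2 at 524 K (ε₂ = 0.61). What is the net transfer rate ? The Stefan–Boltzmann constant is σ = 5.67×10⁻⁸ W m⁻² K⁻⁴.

Q ≈ 1.04×10^5 W

For two large parallel gray plates, q = σ(T₁⁴ − T₂⁴) / (1/ε₁ + 1/ε₂ − 1).
1/ε₁ + 1/ε₂ − 1 = 1/0.12 + 1/0.61 − 1 = 8.973.
T₁⁴ − T₂⁴ = 3.44×10^12 − 7.54×10^10 = 3.37×10^12 K⁴.
q = 5.67×10⁻⁸ × 3.37×10^12 / 8.973 = 21300 W/m².
Q = q·A = 21300 × 4.9 = 1.04×10^5 W.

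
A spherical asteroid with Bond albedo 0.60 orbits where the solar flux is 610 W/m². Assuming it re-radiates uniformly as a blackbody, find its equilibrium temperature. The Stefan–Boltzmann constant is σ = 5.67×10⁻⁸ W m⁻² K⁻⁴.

Power absorbed = (1−a)S·πR²; power emitted = 4πR²σT⁴. Equating and cancelling πR²:
T = ((1−a)S / 4σ)^(1/4) = (244 / (4 × 5.67×10⁻⁸))^(1/4) = (1.08×10^9)^(1/4).
T = 181 K.

T ≈ 181 K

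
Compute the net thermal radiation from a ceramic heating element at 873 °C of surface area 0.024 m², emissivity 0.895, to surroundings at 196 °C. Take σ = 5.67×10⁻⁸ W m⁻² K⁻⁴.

Q ≈ 2040 W

Convert: 873 °C = 1146 K; 196 °C = 469 K.
Q = εσA(T⁴ − T_s⁴). T⁴ − T_s⁴ = (1146)⁴ − (469)⁴ = 1.72×10^12 − 4.84×10^10 = 1.68×10^12 K⁴.
Q = 0.895 × 5.67×10⁻⁸ × 0.0240 × 1.68×10^12 = 2040 W.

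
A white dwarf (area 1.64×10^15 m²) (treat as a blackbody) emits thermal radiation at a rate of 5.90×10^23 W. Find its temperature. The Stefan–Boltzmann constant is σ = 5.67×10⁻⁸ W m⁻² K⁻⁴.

From P = σAT⁴, T = (P / σA)^(1/4) = (5.90×10^23 / (5.67×10⁻⁸ × 1.64×10^15))^(1/4).
T = (6.34×10^15)^(1/4) = 8920 K.

T ≈ 8920 K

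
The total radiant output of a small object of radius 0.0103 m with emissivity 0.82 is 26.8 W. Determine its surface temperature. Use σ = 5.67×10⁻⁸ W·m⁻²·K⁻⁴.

T ≈ 811 K

A = 4πr² = 4π × (0.0103)² = 1.33×10^-3 m².
From P = εσAT⁴, T = (P / εσA)^(1/4) = (26.8 / (0.82 × 5.67×10⁻⁸ × 1.33×10^-3))^(1/4).
T = (4.32×10^11)^(1/4) = 811 K.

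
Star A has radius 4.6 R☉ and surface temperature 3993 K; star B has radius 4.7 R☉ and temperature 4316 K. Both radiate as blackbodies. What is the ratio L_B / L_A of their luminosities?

L_B/L_A ≈ 1.42

L = 4πR²σT⁴ ∝ R²T⁴, so L_B/L_A = (4.7/4.6)² × (4316/3993)⁴ = 1.04 × 1.36 = 1.42.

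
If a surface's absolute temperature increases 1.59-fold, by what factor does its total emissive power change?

factor ≈ 6.39

P ∝ T⁴, so the power scales as (1.59)⁴ = 6.39.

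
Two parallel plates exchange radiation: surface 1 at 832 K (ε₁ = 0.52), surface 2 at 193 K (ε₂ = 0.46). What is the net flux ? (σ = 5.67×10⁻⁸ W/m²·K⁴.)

q ≈ 8750 W/m²

For two large parallel gray plates, q = σ(T₁⁴ − T₂⁴) / (1/ε₁ + 1/ε₂ − 1).
1/ε₁ + 1/ε₂ − 1 = 1/0.52 + 1/0.46 − 1 = 3.097.
T₁⁴ − T₂⁴ = 4.79×10^11 − 1.39×10^9 = 4.78×10^11 K⁴.
q = 5.67×10⁻⁸ × 4.78×10^11 / 3.097 = 8750 W/m².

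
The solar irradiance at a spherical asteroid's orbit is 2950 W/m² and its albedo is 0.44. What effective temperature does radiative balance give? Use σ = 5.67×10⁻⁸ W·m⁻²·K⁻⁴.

Power absorbed = (1−a)S·πR²; power emitted = 4πR²σT⁴. Equating and cancelling πR²:
T = ((1−a)S / 4σ)^(1/4) = (1650 / (4 × 5.67×10⁻⁸))^(1/4) = (7.28×10^9)^(1/4).
T = 292 K.

T ≈ 292 K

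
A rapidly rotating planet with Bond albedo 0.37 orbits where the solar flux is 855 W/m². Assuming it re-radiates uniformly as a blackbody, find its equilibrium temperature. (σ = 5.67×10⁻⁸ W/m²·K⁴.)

Power absorbed = (1−a)S·πR²; power emitted = 4πR²σT⁴. Equating and cancelling πR²:
T = ((1−a)S / 4σ)^(1/4) = (539 / (4 × 5.67×10⁻⁸))^(1/4) = (2.38×10^9)^(1/4).
T = 221 K.

T ≈ 221 K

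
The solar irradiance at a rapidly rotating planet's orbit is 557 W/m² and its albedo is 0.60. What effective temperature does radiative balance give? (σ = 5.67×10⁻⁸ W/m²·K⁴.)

T ≈ 177 K

Power absorbed = (1−a)S·πR²; power emitted = 4πR²σT⁴. Equating and cancelling πR²:
T = ((1−a)S / 4σ)^(1/4) = (223 / (4 × 5.67×10⁻⁸))^(1/4) = (9.82×10^8)^(1/4).
T = 177 K.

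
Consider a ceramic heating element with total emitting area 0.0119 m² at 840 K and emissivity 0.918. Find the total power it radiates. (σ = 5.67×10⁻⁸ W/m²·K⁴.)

P ≈ 308 W

Stefan–Boltzmann: P = εσAT⁴ = 0.918 × 5.67×10⁻⁸ × 0.0119 × (840)⁴ = 0.918 × 5.67×10⁻⁸ × 0.0119 × 4.98×10^11.
P = 308 W.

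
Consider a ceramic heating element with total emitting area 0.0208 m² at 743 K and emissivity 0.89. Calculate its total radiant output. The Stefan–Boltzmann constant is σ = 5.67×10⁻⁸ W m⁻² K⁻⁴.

P ≈ 320 W

Stefan–Boltzmann: P = εσAT⁴ = 0.89 × 5.67×10⁻⁸ × 0.0208 × (743)⁴ = 0.89 × 5.67×10⁻⁸ × 0.0208 × 3.05×10^11.
P = 320 W.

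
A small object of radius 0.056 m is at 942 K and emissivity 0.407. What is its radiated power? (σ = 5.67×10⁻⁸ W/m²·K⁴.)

P ≈ 716 W

A = 4πr² = 4π × (0.056)² = 0.0394 m².
Stefan–Boltzmann: P = εσAT⁴ = 0.407 × 5.67×10⁻⁸ × 0.0394 × (942)⁴ = 0.407 × 5.67×10⁻⁸ × 0.0394 × 7.87×10^11.
P = 716 W.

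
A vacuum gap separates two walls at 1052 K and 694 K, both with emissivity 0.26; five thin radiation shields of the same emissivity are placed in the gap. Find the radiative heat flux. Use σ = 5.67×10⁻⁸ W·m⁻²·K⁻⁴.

q ≈ 1400 W/m²

Each of the 6 gaps contributes resistance (2/ε − 1) = 2/0.26 − 1 = 6.692; total = 40.15.
q = σ(T₁⁴ − T₂⁴) / 40.15 = 5.67×10⁻⁸ × 9.93×10^11 / 40.15 = 1400 W/m².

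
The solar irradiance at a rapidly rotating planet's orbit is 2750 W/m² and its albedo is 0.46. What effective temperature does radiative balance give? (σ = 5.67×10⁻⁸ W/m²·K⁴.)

T ≈ 284 K

Power absorbed = (1−a)S·πR²; power emitted = 4πR²σT⁴. Equating and cancelling πR²:
T = ((1−a)S / 4σ)^(1/4) = (1480 / (4 × 5.67×10⁻⁸))^(1/4) = (6.55×10^9)^(1/4).
T = 284 K.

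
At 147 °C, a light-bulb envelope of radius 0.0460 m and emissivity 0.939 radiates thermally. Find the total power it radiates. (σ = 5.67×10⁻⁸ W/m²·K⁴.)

A = 4πr² = 4π × (0.0460)² = 0.0266 m².
147 °C = 420 K.
Stefan–Boltzmann: P = εσAT⁴ = 0.939 × 5.67×10⁻⁸ × 0.0266 × (420)⁴ = 0.939 × 5.67×10⁻⁸ × 0.0266 × 3.11×10^10.
P = 44.1 W.

P ≈ 44.1 W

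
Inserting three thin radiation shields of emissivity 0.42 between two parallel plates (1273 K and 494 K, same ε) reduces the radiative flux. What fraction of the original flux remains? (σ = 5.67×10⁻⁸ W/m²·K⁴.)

ratio ≈ 0.250

With N identical shields there are N+1 = 4 gaps in series, each with the same radiative resistance, so the flux falls to 1/(N+1) of its unshielded value.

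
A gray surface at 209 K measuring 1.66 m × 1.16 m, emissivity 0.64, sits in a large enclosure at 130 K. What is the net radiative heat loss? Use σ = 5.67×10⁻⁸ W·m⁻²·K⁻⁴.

Q ≈ 113 W

A = 1.66 × 1.16 = 1.93 m².
Q = εσA(T⁴ − T_s⁴). T⁴ − T_s⁴ = (209)⁴ − (130)⁴ = 1.91×10^9 − 2.86×10^8 = 1.62×10^9 K⁴.
Q = 0.64 × 5.67×10⁻⁸ × 1.93 × 1.62×10^9 = 113 W.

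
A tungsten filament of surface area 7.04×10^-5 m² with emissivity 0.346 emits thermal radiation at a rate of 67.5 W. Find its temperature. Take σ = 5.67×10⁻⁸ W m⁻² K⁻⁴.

T ≈ 2640 K

From P = εσAT⁴, T = (P / εσA)^(1/4) = (67.5 / (0.346 × 5.67×10⁻⁸ × 7.04×10^-5))^(1/4).
T = (4.89×10^13)^(1/4) = 2640 K.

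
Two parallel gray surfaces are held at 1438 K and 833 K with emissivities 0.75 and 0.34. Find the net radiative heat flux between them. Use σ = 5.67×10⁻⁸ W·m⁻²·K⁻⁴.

q ≈ 65700 W/m²

For two large parallel gray plates, q = σ(T₁⁴ − T₂⁴) / (1/ε₁ + 1/ε₂ − 1).
1/ε₁ + 1/ε₂ − 1 = 1/0.75 + 1/0.34 − 1 = 3.275.
T₁⁴ − T₂⁴ = 4.28×10^12 − 4.81×10^11 = 3.79×10^12 K⁴.
q = 5.67×10⁻⁸ × 3.79×10^12 / 3.275 = 65700 W/m².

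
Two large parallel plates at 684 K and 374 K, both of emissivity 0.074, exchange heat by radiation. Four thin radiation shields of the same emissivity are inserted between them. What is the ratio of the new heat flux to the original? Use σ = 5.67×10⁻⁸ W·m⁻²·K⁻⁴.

With N identical shields there are N+1 = 5 gaps in series, each with the same radiative resistance, so the flux falls to 1/(N+1) of its unshielded value.

ratio ≈ 0.200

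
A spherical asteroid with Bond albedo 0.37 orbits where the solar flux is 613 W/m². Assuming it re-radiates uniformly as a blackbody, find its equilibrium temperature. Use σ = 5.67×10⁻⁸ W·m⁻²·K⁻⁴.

T ≈ 203 K

Power absorbed = (1−a)S·πR²; power emitted = 4πR²σT⁴. Equating and cancelling πR²:
T = ((1−a)S / 4σ)^(1/4) = (386 / (4 × 5.67×10⁻⁸))^(1/4) = (1.70×10^9)^(1/4).
T = 203 K.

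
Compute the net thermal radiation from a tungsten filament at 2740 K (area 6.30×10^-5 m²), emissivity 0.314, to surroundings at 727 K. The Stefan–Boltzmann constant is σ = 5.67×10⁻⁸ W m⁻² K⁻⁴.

Q = εσA(T⁴ − T_s⁴). T⁴ − T_s⁴ = (2740)⁴ − (727)⁴ = 5.64×10^13 − 2.79×10^11 = 5.61×10^13 K⁴.
Q = 0.314 × 5.67×10⁻⁸ × 6.30×10^-5 × 5.61×10^13 = 62.9 W.

Q ≈ 62.9 W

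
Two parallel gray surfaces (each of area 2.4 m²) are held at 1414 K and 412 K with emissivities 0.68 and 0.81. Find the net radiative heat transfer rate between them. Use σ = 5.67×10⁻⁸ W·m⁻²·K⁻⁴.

Q ≈ 3.17×10^5 W

For two large parallel gray plates, q = σ(T₁⁴ − T₂⁴) / (1/ε₁ + 1/ε₂ − 1).
1/ε₁ + 1/ε₂ − 1 = 1/0.68 + 1/0.81 − 1 = 1.705.
T₁⁴ − T₂⁴ = 4.00×10^12 − 2.88×10^10 = 3.97×10^12 K⁴.
q = 5.67×10⁻⁸ × 3.97×10^12 / 1.705 = 1.32×10^5 W/m².
Q = q·A = 1.32×10^5 × 2.4 = 3.17×10^5 W.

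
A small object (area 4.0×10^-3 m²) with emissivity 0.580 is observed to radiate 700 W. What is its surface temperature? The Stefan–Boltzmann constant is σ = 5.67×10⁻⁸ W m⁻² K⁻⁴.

T ≈ 1520 K

From P = εσAT⁴, T = (P / εσA)^(1/4) = (700 / (0.580 × 5.67×10⁻⁸ × 4.00×10^-3))^(1/4).
T = (5.32×10^12)^(1/4) = 1520 K.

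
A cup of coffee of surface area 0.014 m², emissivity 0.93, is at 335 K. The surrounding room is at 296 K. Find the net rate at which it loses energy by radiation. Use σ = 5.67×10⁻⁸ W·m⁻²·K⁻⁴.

Q ≈ 3.63 W

Q = εσA(T⁴ − T_s⁴). T⁴ − T_s⁴ = (335)⁴ − (296)⁴ = 1.26×10^10 − 7.68×10^9 = 4.92×10^9 K⁴.
Q = 0.93 × 5.67×10⁻⁸ × 0.0140 × 4.92×10^9 = 3.63 W.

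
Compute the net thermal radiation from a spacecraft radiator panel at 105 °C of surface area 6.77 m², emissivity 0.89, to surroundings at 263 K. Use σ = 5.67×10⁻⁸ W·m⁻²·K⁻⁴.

Convert: 105 °C = 378 K.
Q = εσA(T⁴ − T_s⁴). T⁴ − T_s⁴ = (378)⁴ − (263)⁴ = 2.04×10^10 − 4.78×10^9 = 1.56×10^10 K⁴.
Q = 0.89 × 5.67×10⁻⁸ × 6.77 × 1.56×10^10 = 5340 W.

Q ≈ 5340 W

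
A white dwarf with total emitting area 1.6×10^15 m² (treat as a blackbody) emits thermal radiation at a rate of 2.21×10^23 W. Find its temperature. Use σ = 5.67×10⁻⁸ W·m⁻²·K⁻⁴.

T ≈ 7030 K

From P = σAT⁴, T = (P / σA)^(1/4) = (2.21×10^23 / (5.67×10⁻⁸ × 1.60×10^15))^(1/4).
T = (2.44×10^15)^(1/4) = 7030 K.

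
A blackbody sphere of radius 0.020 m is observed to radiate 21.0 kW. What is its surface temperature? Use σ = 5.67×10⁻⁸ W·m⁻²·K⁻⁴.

A = 4πr² = 4π × (0.020)² = 5.03×10^-3 m².
From P = σAT⁴, T = (P / σA)^(1/4) = (21000 / (5.67×10⁻⁸ × 5.03×10^-3))^(1/4).
T = (7.37×10^13)^(1/4) = 2930 K.

T ≈ 2930 K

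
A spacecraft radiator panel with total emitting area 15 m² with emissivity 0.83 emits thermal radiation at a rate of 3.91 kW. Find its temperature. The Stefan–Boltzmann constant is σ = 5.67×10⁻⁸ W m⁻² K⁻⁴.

T ≈ 273 K

From P = εσAT⁴, T = (P / εσA)^(1/4) = (3910 / (0.83 × 5.67×10⁻⁸ × 15.0))^(1/4).
T = (5.54×10^9)^(1/4) = 273 K.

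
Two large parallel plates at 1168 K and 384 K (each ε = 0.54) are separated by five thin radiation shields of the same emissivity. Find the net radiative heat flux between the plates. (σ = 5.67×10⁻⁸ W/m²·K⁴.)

q ≈ 6430 W/m²

Each of the 6 gaps contributes resistance (2/ε − 1) = 2/0.54 − 1 = 2.704; total = 16.22.
q = σ(T₁⁴ − T₂⁴) / 16.22 = 5.67×10⁻⁸ × 1.84×10^12 / 16.22 = 6430 W/m².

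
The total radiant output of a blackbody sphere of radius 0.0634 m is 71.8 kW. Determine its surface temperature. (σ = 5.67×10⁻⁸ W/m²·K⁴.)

T ≈ 2240 K

A = 4πr² = 4π × (0.0634)² = 0.0505 m².
From P = σAT⁴, T = (P / σA)^(1/4) = (71800 / (5.67×10⁻⁸ × 0.0505))^(1/4).
T = (2.51×10^13)^(1/4) = 2240 K.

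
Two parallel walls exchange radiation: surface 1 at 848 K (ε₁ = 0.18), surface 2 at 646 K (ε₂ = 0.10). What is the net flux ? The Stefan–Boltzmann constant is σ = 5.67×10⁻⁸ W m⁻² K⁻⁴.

For two large parallel gray plates, q = σ(T₁⁴ − T₂⁴) / (1/ε₁ + 1/ε₂ − 1).
1/ε₁ + 1/ε₂ − 1 = 1/0.18 + 1/0.10 − 1 = 14.56.
T₁⁴ − T₂⁴ = 5.17×10^11 − 1.74×10^11 = 3.43×10^11 K⁴.
q = 5.67×10⁻⁸ × 3.43×10^11 / 14.56 = 1340 W/m².

q ≈ 1340 W/m²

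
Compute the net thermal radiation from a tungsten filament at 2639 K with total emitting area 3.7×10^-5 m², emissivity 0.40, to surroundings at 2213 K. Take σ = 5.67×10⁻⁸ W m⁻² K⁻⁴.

Q = εσA(T⁴ − T_s⁴). T⁴ − T_s⁴ = (2639)⁴ − (2213)⁴ = 4.85×10^13 − 2.40×10^13 = 2.45×10^13 K⁴.
Q = 0.40 × 5.67×10⁻⁸ × 3.70×10^-5 × 2.45×10^13 = 20.6 W.

Q ≈ 20.6 W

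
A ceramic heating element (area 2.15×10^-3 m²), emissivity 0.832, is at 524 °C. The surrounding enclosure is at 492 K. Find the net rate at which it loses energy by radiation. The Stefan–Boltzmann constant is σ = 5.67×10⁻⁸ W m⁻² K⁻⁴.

Q ≈ 35.0 W

Convert: 524 °C = 797 K.
Q = εσA(T⁴ − T_s⁴). T⁴ − T_s⁴ = (797)⁴ − (492)⁴ = 4.03×10^11 − 5.86×10^10 = 3.45×10^11 K⁴.
Q = 0.832 × 5.67×10⁻⁸ × 2.15×10^-3 × 3.45×10^11 = 35.0 W.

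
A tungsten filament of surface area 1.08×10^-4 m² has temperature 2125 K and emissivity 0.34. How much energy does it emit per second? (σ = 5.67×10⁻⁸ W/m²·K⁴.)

Stefan–Boltzmann: P = εσAT⁴ = 0.34 × 5.67×10⁻⁸ × 1.08×10^-4 × (2125)⁴ = 0.34 × 5.67×10⁻⁸ × 1.08×10^-4 × 2.04×10^13.
P = 42.5 W.

P ≈ 42.5 W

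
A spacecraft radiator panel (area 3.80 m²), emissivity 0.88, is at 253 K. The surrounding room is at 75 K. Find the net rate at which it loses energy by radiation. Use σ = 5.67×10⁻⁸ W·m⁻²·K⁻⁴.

Q = εσA(T⁴ − T_s⁴). T⁴ − T_s⁴ = (253)⁴ − (75)⁴ = 4.10×10^9 − 3.16×10^7 = 4.07×10^9 K⁴.
Q = 0.88 × 5.67×10⁻⁸ × 3.80 × 4.07×10^9 = 771 W.

Q ≈ 771 W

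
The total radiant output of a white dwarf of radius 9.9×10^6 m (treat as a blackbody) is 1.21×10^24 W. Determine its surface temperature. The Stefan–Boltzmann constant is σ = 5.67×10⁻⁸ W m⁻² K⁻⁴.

A = 4πr² = 4π × (9.9×10^6)² = 1.23×10^15 m².
From P = σAT⁴, T = (P / σA)^(1/4) = (1.21×10^24 / (5.67×10⁻⁸ × 1.23×10^15))^(1/4).
T = (1.73×10^16)^(1/4) = 11500 K.

T ≈ 11500 K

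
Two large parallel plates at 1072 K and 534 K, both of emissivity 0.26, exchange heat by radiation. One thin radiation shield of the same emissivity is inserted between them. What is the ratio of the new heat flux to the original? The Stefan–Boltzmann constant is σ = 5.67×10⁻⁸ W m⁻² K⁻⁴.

With N identical shields there are N+1 = 2 gaps in series, each with the same radiative resistance, so the flux falls to 1/(N+1) of its unshielded value.

ratio ≈ 0.500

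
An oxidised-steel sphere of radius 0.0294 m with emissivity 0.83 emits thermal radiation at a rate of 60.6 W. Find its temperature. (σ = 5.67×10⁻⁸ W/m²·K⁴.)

A = 4πr² = 4π × (0.0294)² = 0.0109 m².
From P = εσAT⁴, T = (P / εσA)^(1/4) = (60.6 / (0.83 × 5.67×10⁻⁸ × 0.0109))^(1/4).
T = (1.19×10^11)^(1/4) = 587 K.

T ≈ 587 K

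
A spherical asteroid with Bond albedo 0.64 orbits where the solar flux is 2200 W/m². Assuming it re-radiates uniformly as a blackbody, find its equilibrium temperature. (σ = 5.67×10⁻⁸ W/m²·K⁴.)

Power absorbed = (1−a)S·πR²; power emitted = 4πR²σT⁴. Equating and cancelling πR²:
T = ((1−a)S / 4σ)^(1/4) = (792 / (4 × 5.67×10⁻⁸))^(1/4) = (3.49×10^9)^(1/4).
T = 243 K.

T ≈ 243 K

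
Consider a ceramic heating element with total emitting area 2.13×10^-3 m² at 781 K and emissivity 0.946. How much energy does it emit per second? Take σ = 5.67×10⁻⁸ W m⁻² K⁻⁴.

P ≈ 42.5 W

Stefan–Boltzmann: P = εσAT⁴ = 0.946 × 5.67×10⁻⁸ × 2.13×10^-3 × (781)⁴ = 0.946 × 5.67×10⁻⁸ × 2.13×10^-3 × 3.72×10^11.
P = 42.5 W.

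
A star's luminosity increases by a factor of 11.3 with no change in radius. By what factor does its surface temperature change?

factor ≈ 1.83

P ∝ T⁴ ⇒ T ∝ P^(1/4), so T scales by (11.3)^(1/4) = 1.83.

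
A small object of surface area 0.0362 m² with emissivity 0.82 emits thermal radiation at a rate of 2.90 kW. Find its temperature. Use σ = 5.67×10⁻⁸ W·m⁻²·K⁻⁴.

From P = εσAT⁴, T = (P / εσA)^(1/4) = (2900 / (0.82 × 5.67×10⁻⁸ × 0.0362))^(1/4).
T = (1.72×10^12)^(1/4) = 1150 K.

T ≈ 1150 K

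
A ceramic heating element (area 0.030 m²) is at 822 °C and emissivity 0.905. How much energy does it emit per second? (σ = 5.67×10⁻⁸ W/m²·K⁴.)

822 °C = 1095 K.
Stefan–Boltzmann: P = εσAT⁴ = 0.905 × 5.67×10⁻⁸ × 0.0300 × (1095)⁴ = 0.905 × 5.67×10⁻⁸ × 0.0300 × 1.44×10^12.
P = 2210 W.

P ≈ 2210 W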